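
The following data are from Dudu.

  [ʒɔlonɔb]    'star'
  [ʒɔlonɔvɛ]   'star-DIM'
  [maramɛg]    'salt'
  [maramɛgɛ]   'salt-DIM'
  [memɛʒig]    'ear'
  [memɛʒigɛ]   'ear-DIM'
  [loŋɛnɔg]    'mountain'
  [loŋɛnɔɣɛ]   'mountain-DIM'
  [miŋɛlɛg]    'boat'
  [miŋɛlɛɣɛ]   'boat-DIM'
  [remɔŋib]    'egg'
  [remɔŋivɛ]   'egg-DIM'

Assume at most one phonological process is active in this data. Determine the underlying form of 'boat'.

In [miŋɛlɛg] and [miŋɛlɛɣɛ] the final segment of 'boat' alternates: [g] ~ [ɣ].
If /g/ were underlying and a rule turned it into [ɣ] before the DIM suffix, 'salt' would also alternate; but it has [g] in both [maramɛg] and [maramɛgɛ].
The underlying segment must be /ɣ/; voiced fricatives become stops word-finally, yielding [g] there.

/miŋɛlɛɣ/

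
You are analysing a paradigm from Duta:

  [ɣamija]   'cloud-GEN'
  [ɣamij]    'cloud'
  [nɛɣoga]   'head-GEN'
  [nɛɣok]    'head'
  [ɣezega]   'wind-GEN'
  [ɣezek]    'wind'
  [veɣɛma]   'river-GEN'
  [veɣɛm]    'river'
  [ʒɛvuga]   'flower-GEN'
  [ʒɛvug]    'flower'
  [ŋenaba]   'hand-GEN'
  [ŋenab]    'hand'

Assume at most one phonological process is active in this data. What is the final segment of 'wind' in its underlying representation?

In [ɣezega] and [ɣezek] the final segment of 'wind' alternates: [g] ~ [k].
But 'flower' keeps [g] in both environments ([ʒɛvuga], [ʒɛvug]), so there is no rule changing /g/ to [k] in isolation.
Therefore /k/ is basic and [g] is derived by intervocalic voicing (voiceless stops become voiced between vowels).

/k/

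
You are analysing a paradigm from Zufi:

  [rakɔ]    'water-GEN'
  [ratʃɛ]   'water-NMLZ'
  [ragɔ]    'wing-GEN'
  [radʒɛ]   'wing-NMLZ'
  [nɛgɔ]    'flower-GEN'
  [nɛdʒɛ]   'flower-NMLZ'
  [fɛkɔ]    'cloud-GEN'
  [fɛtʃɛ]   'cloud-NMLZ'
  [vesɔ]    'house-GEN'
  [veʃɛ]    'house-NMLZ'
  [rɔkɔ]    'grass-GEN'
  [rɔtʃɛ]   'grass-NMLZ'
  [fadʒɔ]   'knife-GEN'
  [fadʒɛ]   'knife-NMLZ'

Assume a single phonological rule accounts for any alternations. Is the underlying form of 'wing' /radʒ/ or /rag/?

In [ragɔ] and [radʒɛ] the final segment of 'wing' alternates: [g] ~ [dʒ].
But 'knife' keeps [dʒ] in both environments ([fadʒɔ], [fadʒɛ]), so there is no rule changing /dʒ/ to [g] before the GEN suffix.
Therefore /g/ is basic and [dʒ] is derived by palatalization before a front vowel (/k/, /g/ and /s/ become palato-alveolar [tʃ], [dʒ] and [ʃ] before a front vowel).

/rag/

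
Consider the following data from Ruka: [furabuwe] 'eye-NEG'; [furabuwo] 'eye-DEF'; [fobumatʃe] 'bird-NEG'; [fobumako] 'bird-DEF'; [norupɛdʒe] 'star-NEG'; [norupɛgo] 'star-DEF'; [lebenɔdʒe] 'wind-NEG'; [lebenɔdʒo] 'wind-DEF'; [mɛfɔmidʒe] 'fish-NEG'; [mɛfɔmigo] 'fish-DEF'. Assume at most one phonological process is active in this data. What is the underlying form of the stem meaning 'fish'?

/mɛfɔmig/

The root 'fish' surfaces as [mɛfɔmidʒe] and [mɛfɔmigo], with a stem-final [dʒ] ~ [g] alternation.
The stem 'wind' ([lebenɔdʒe], [lebenɔdʒo]) shows [dʒ] unchanged in both environments, so [dʒ] cannot be basic with [g] derived before the DEF suffix.
Therefore /g/ is basic and [dʒ] is derived by palatalization before a front vowel (/k/ and /g/ become palato-alveolar [tʃ] and [dʒ] before a front vowel).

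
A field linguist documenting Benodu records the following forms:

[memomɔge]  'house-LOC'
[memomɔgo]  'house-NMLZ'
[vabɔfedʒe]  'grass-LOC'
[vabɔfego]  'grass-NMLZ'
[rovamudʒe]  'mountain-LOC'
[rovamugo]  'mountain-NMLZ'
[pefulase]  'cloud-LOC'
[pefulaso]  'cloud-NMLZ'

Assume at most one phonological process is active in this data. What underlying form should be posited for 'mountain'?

/rovamudʒ/

The root 'mountain' surfaces as [rovamudʒe] and [rovamugo], with a stem-final [dʒ] ~ [g] alternation.
If /g/ were underlying and a rule turned it into [dʒ] before the LOC suffix, 'house' would also alternate; but it has [g] in both [memomɔge] and [memomɔgo].
Therefore /dʒ/ is basic and [g] is derived by depalatalization (palato-alveolar /dʒ/ becomes [g] when no front vowel follows).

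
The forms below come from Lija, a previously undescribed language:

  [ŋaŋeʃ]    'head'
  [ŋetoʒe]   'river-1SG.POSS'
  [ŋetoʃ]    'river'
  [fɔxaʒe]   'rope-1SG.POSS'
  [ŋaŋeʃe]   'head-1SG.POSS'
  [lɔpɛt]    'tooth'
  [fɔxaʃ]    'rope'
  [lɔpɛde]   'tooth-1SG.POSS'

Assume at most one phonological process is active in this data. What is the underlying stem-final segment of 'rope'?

In [fɔxaʃ] and [fɔxaʒe] the final segment of 'rope' alternates: [ʃ] ~ [ʒ].
The stem 'head' ([ŋaŋeʃ], [ŋaŋeʃe]) shows [ʃ] unchanged in both environments, so [ʃ] cannot be basic with [ʒ] derived before the 1SG.POSS suffix.
Therefore /ʒ/ is basic and [ʃ] is derived by word-final obstruent devoicing (voiced obstruents become voiceless word-finally).

/ʒ/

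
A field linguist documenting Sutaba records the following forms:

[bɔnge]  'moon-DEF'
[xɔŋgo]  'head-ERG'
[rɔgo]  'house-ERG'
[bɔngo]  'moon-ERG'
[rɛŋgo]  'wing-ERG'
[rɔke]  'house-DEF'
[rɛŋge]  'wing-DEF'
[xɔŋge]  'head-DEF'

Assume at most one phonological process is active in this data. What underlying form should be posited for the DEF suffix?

/-ke/

The DEF morpheme has two allomorphs, [-ge] and [-ke].
The ERG suffix, which begins with [g], is invariant after every stem; so [g] is not altered by any rule here.
So the underlying form is /-ke/, and voiceless stops become voiced after a nasal.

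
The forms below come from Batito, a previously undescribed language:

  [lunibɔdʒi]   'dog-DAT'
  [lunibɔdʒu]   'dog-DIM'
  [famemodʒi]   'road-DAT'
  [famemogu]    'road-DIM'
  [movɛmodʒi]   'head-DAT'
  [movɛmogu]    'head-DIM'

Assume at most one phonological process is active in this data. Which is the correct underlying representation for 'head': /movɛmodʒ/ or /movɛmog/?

'head' shows [dʒ] ~ [g] at the end of the stem ([movɛmodʒi] vs [movɛmogu]).
But 'dog' keeps [dʒ] in both environments ([lunibɔdʒi], [lunibɔdʒu]), so there is no rule changing /dʒ/ to [g] before the DIM suffix.
So /g/ is underlying, and a rule of palatalization before a front vowel — /g/ becomes palato-alveolar [dʒ] before a front vowel — gives [dʒ].

/movɛmog/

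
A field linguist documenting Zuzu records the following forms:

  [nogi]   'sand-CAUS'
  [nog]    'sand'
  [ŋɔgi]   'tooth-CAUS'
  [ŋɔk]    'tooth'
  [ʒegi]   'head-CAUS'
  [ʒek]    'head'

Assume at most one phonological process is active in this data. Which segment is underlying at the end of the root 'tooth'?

/k/

In [ŋɔgi] and [ŋɔk] the final segment of 'tooth' alternates: [g] ~ [k].
The stem 'sand' ([nogi], [nog]) shows [g] unchanged in both environments, so [g] cannot be basic with [k] derived in isolation.
The underlying segment must be /k/; voiceless stops become voiced between vowels, yielding [g] there.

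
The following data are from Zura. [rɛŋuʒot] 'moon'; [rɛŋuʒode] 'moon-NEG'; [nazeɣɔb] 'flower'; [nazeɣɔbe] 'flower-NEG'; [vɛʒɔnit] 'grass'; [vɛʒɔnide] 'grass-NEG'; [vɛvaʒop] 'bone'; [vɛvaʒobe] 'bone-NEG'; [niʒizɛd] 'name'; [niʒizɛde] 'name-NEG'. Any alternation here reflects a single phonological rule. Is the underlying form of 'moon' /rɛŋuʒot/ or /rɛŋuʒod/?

'moon' shows [t] ~ [d] at the end of the stem ([rɛŋuʒot] vs [rɛŋuʒode]).
The stem 'name' ([niʒizɛd], [niʒizɛde]) shows [d] unchanged in both environments, so [d] cannot be basic with [t] derived in isolation.
The alternation reflects intervocalic voicing: voiceless stops become voiced between vowels. /t/ is underlying.

/rɛŋuʒot/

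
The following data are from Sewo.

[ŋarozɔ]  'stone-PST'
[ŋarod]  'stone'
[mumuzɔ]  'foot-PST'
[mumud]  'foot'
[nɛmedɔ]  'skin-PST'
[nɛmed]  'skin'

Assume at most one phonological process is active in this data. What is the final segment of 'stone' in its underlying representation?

The root 'stone' surfaces as [ŋarozɔ] and [ŋarod], with a stem-final [z] ~ [d] alternation.
The stem 'skin' ([nɛmedɔ], [nɛmed]) shows [d] unchanged in both environments, so [d] cannot be basic with [z] derived before the PST suffix.
The alternation reflects word-final hardening: voiced fricatives become stops word-finally. /z/ is underlying.

/z/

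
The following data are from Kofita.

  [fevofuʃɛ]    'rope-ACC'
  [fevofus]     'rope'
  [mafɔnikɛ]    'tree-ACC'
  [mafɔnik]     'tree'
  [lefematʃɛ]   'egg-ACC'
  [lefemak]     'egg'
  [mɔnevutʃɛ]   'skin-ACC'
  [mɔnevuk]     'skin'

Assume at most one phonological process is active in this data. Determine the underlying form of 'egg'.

/lefematʃ/

In [lefematʃɛ] and [lefemak] the final segment of 'egg' alternates: [tʃ] ~ [k].
The stem 'tree' ([mafɔnikɛ], [mafɔnik]) shows [k] unchanged in both environments, so [k] cannot be basic with [tʃ] derived before the ACC suffix.
Therefore /tʃ/ is basic and [k] is derived by depalatalization (palato-alveolar /tʃ/ and /ʃ/ become [k] and [s] when no front vowel follows).
The underlying form of 'egg' is therefore /lefematʃ/.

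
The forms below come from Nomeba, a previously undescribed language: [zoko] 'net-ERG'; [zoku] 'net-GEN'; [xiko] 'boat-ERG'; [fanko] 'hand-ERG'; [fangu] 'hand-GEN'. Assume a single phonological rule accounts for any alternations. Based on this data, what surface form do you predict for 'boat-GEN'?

[xiku]

The GEN morpheme has two allomorphs, [-gu] and [-ku].
The ERG suffix, which begins with [k], is invariant after every stem; so [k] is not altered by any rule here.
The GEN suffix is therefore /-gu/ underlyingly, with post-vocalic devoicing: voiced stops become voiceless after a vowel.
After 'boat', which ends in a vowel, the suffix surfaces as [-ku], giving [xiku].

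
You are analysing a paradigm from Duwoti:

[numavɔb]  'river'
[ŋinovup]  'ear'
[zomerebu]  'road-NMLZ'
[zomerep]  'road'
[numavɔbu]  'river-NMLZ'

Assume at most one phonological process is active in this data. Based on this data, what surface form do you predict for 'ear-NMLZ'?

The stem for 'road' ends in [p] in [zomerep] but [b] in [zomerebu].
The stem 'river' ([numavɔb], [numavɔbu]) shows [b] unchanged in both environments, so [b] cannot be basic with [p] derived in isolation.
The alternation reflects intervocalic voicing: voiceless stops become voiced between vowels. /p/ is underlying.
From [ŋinovup] the stem 'ear' is /ŋinovup/; between vowels this yields [ŋinovubu].

[ŋinovubu]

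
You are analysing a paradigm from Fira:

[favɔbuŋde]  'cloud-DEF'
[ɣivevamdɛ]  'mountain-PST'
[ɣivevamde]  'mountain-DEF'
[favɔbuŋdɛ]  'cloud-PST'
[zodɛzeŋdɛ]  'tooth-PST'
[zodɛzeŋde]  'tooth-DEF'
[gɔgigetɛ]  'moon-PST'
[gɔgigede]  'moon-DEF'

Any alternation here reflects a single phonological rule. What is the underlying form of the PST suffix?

The PST suffix surfaces as [-dɛ] and [-tɛ], depending on the final segment of the stem.
The DEF suffix, which begins with [d], is invariant after every stem; so [d] is not altered by any rule here.
The PST suffix is therefore /-tɛ/ underlyingly, with post-nasal voicing: voiceless stops become voiced after a nasal.

/-tɛ/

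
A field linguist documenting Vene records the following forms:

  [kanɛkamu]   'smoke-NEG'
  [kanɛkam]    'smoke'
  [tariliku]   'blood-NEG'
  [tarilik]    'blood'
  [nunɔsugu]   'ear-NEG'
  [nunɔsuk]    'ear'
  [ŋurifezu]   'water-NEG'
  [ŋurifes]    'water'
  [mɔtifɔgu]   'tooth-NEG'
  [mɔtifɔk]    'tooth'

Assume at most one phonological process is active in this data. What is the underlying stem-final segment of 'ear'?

/g/

The root 'ear' surfaces as [nunɔsugu] and [nunɔsuk], with a stem-final [g] ~ [k] alternation.
If /k/ were underlying and a rule turned it into [g] before the NEG suffix, 'blood' would also alternate; but it has [k] in both [tariliku] and [tarilik].
The underlying segment must be /g/; voiced obstruents become voiceless word-finally, yielding [k] there.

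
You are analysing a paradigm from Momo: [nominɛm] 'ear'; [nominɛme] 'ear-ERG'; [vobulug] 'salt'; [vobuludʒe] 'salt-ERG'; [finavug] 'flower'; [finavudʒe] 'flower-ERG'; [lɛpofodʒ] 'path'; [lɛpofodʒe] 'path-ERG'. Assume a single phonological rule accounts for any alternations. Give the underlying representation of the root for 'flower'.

/finavug/

'flower' shows [g] ~ [dʒ] at the end of the stem ([finavug] vs [finavudʒe]).
Compare 'path', with invariant [dʒ] in [lɛpofodʒ] and [lɛpofodʒe]: an analysis with underlying /dʒ/ and a rule producing [g] in isolation would wrongly predict alternation here too.
Therefore /g/ is basic and [dʒ] is derived by palatalization before a front vowel (/g/ becomes palato-alveolar [dʒ] before a front vowel).
Hence 'flower' is /finavug/ underlyingly.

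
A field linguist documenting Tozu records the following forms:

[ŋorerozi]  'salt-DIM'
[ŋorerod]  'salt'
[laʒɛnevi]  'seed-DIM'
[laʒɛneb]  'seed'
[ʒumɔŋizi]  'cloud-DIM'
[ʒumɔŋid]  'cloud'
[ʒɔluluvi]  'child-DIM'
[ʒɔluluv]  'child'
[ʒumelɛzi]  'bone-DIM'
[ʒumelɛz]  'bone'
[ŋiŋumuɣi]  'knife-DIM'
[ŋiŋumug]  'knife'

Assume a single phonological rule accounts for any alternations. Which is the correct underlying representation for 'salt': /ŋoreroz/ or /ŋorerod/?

The root 'salt' surfaces as [ŋorerozi] and [ŋorerod], with a stem-final [z] ~ [d] alternation.
The stem 'bone' ([ʒumelɛzi], [ʒumelɛz]) shows [z] unchanged in both environments, so [z] cannot be basic with [d] derived in isolation.
The alternation reflects intervocalic spirantization: voiced stops become fricatives between vowels. /d/ is underlying.

/ŋorerod/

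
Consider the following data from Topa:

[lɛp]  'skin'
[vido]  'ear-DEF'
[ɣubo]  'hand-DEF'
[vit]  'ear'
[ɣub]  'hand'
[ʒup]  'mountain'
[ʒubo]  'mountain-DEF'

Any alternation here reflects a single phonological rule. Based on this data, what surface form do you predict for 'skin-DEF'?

[lɛbo]

The stem for 'mountain' ends in [b] in [ʒubo] but [p] in [ʒup].
The stem 'hand' ([ɣubo], [ɣub]) shows [b] unchanged in both environments, so [b] cannot be basic with [p] derived in isolation.
The alternation reflects intervocalic voicing: voiceless stops become voiced between vowels. /p/ is underlying.
The one attested form of 'skin', [lɛp], shows underlying /lɛp/. Applying the same rule between vowels gives [lɛbo].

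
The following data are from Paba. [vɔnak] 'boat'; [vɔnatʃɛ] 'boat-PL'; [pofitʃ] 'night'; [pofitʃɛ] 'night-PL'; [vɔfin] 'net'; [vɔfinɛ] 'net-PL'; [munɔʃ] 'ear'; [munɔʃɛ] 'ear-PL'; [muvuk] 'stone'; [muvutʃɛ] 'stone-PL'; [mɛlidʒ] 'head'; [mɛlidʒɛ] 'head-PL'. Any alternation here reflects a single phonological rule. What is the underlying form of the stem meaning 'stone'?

The root 'stone' surfaces as [muvuk] and [muvutʃɛ], with a stem-final [k] ~ [tʃ] alternation.
But 'night' keeps [tʃ] in both environments ([pofitʃ], [pofitʃɛ]), so there is no rule changing /tʃ/ to [k] in isolation.
The alternation reflects palatalization before a front vowel: /k/ becomes palato-alveolar [tʃ] before a front vowel. /k/ is underlying.

/muvuk/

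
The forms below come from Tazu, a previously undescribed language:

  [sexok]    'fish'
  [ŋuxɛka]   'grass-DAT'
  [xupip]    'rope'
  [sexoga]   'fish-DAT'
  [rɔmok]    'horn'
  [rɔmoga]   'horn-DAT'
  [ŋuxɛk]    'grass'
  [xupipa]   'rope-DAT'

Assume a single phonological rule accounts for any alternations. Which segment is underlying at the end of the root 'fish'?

'fish' shows [g] ~ [k] at the end of the stem ([sexoga] vs [sexok]).
The stem 'grass' ([ŋuxɛka], [ŋuxɛk]) shows [k] unchanged in both environments, so [k] cannot be basic with [g] derived before the DAT suffix.
Therefore /g/ is basic and [k] is derived by word-final obstruent devoicing (voiced obstruents become voiceless word-finally).

/g/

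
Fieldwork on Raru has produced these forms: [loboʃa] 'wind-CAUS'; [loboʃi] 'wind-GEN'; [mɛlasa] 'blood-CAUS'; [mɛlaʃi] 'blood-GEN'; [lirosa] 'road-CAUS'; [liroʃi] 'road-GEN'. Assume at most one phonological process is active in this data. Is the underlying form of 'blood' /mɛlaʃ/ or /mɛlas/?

/mɛlas/

'blood' shows [s] ~ [ʃ] at the end of the stem ([mɛlasa] vs [mɛlaʃi]).
If /ʃ/ were underlying and a rule turned it into [s] before the CAUS suffix, 'wind' would also alternate; but it has [ʃ] in both [loboʃa] and [loboʃi].
The alternation reflects palatalization before a front vowel: /s/ becomes palato-alveolar [ʃ] before a front vowel. /s/ is underlying.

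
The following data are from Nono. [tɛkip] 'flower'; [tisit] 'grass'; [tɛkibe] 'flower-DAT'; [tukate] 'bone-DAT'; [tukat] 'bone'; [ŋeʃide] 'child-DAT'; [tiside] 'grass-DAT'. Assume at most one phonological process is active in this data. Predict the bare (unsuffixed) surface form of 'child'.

[ŋeʃit]

'grass' shows [d] ~ [t] at the end of the stem ([tiside] vs [tisit]).
Compare 'bone', with invariant [t] in [tukate] and [tukat]: an analysis with underlying /t/ and a rule producing [d] before the DAT suffix would wrongly predict alternation here too.
Therefore /d/ is basic and [t] is derived by word-final obstruent devoicing (voiced obstruents become voiceless word-finally).
The one attested form of 'child', [ŋeʃide], shows underlying /ŋeʃid/. Applying the same rule word-finally gives [ŋeʃit].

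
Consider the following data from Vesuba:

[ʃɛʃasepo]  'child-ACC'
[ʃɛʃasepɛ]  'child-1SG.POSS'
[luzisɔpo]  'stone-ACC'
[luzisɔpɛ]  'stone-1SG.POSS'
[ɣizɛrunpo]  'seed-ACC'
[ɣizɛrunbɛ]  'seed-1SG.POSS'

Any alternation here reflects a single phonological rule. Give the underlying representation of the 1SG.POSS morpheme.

The 1SG.POSS morpheme has two allomorphs, [-bɛ] and [-pɛ].
The ACC suffix, which begins with [p], is invariant after every stem; so [p] is not altered by any rule here.
So the underlying form is /-bɛ/, and voiced stops become voiceless after a vowel.

/-bɛ/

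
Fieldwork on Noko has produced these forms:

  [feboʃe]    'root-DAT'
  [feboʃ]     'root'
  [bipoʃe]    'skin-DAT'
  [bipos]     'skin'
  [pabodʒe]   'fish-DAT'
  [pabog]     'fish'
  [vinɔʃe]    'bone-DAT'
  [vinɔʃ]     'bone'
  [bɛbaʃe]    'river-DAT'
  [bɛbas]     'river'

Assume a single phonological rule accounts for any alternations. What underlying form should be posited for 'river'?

/bɛbas/

'river' shows [ʃ] ~ [s] at the end of the stem ([bɛbaʃe] vs [bɛbas]).
If /ʃ/ were underlying and a rule turned it into [s] in isolation, 'bone' would also alternate; but it has [ʃ] in both [vinɔʃe] and [vinɔʃ].
Therefore /s/ is basic and [ʃ] is derived by palatalization before a front vowel (/g/ and /s/ become palato-alveolar [dʒ] and [ʃ] before a front vowel).
So 'river' = /bɛbas/.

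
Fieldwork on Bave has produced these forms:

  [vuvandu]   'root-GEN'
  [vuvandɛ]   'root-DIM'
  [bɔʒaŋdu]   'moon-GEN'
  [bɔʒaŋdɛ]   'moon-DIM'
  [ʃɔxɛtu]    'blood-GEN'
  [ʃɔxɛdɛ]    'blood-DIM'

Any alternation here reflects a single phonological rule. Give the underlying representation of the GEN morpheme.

The GEN morpheme has two allomorphs, [-du] and [-tu].
By contrast the DIM suffix keeps its initial [d] throughout — that segment must be underlying.
The GEN suffix is therefore /-tu/ underlyingly, with post-nasal voicing: voiceless stops become voiced after a nasal.

/-tu/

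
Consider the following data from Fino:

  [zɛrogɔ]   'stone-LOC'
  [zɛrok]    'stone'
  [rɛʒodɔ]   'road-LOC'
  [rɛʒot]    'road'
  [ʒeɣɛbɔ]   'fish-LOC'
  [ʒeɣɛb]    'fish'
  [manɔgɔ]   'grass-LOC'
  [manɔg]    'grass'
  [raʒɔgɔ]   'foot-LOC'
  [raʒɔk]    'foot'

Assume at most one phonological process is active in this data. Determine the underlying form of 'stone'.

/zɛrok/

The stem for 'stone' ends in [g] in [zɛrogɔ] but [k] in [zɛrok].
But 'grass' keeps [g] in both environments ([manɔgɔ], [manɔg]), so there is no rule changing /g/ to [k] in isolation.
So /k/ is underlying, and a rule of intervocalic voicing — voiceless stops become voiced between vowels — gives [g].
Hence 'stone' is /zɛrok/ underlyingly.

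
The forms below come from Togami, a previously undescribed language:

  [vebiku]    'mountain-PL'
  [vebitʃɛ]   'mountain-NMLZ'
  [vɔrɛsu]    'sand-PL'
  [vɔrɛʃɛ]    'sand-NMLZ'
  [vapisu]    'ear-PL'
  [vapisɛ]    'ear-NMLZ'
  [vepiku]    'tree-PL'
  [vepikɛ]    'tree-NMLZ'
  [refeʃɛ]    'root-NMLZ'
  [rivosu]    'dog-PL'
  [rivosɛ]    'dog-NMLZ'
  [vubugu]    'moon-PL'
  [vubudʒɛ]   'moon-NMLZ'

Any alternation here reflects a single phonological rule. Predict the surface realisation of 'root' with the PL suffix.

The root 'sand' surfaces as [vɔrɛsu] and [vɔrɛʃɛ], with a stem-final [s] ~ [ʃ] alternation.
The stem 'ear' ([vapisu], [vapisɛ]) shows [s] unchanged in both environments, so [s] cannot be basic with [ʃ] derived before the NMLZ suffix.
The underlying segment must be /ʃ/; palato-alveolar /tʃ/, /dʒ/ and /ʃ/ become [k], [g] and [s] when no front vowel follows, yielding [s] there.
The one attested form of 'root', [refeʃɛ], shows underlying /refeʃ/. Applying the same rule when no front vowel follows gives [refesu].

[refesu]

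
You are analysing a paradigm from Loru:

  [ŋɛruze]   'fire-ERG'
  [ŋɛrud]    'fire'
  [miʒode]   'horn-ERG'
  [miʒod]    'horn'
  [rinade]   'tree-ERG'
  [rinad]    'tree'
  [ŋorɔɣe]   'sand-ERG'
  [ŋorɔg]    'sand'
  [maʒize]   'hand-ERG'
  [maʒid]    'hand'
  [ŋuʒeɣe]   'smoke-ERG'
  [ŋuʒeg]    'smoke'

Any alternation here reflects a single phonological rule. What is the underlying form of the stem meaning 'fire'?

/ŋɛruz/

'fire' shows [z] ~ [d] at the end of the stem ([ŋɛruze] vs [ŋɛrud]).
If /d/ were underlying and a rule turned it into [z] before the ERG suffix, 'horn' would also alternate; but it has [d] in both [miʒode] and [miʒod].
The alternation reflects word-final hardening: voiced fricatives become stops word-finally. /z/ is underlying.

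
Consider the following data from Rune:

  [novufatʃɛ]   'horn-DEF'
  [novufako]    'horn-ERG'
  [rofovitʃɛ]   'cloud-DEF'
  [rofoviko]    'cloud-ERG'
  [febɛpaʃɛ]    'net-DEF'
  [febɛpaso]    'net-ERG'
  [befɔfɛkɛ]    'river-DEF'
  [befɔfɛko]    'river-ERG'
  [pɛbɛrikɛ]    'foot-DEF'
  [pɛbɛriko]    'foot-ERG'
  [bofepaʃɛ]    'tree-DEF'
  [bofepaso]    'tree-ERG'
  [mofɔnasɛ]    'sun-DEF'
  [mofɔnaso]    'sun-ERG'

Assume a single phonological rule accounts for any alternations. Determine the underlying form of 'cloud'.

In [rofovitʃɛ] and [rofoviko] the final segment of 'cloud' alternates: [tʃ] ~ [k].
The stem 'river' ([befɔfɛkɛ], [befɔfɛko]) shows [k] unchanged in both environments, so [k] cannot be basic with [tʃ] derived before the DEF suffix.
Therefore /tʃ/ is basic and [k] is derived by depalatalization (palato-alveolar /tʃ/ and /ʃ/ become [k] and [s] when no front vowel follows).

/rofovitʃ/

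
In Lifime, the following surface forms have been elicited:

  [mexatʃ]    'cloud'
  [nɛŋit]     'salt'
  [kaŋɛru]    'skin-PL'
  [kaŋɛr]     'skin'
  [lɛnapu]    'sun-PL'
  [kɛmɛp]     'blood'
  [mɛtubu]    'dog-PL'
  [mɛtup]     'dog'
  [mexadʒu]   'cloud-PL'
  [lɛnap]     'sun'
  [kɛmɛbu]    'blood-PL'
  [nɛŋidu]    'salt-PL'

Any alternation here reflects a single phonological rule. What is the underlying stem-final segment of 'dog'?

/b/

The root 'dog' surfaces as [mɛtubu] and [mɛtup], with a stem-final [b] ~ [p] alternation.
Compare 'sun', with invariant [p] in [lɛnapu] and [lɛnap]: an analysis with underlying /p/ and a rule producing [b] before the PL suffix would wrongly predict alternation here too.
Therefore /b/ is basic and [p] is derived by word-final obstruent devoicing (voiced obstruents become voiceless word-finally).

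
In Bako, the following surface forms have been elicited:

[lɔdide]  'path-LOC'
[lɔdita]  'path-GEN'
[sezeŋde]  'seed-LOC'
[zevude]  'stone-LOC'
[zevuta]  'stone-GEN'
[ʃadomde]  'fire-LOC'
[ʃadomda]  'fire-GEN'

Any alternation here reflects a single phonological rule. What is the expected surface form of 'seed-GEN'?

[sezeŋda]

The GEN suffix surfaces as [-da] and [-ta], depending on the final segment of the stem.
The LOC suffix, which begins with [d], is invariant after every stem; so [d] is not altered by any rule here.
The GEN suffix is therefore /-ta/ underlyingly, with post-nasal voicing: voiceless stops become voiced after a nasal.
After 'seed', which ends in a nasal, the suffix surfaces as [-da], giving [sezeŋda].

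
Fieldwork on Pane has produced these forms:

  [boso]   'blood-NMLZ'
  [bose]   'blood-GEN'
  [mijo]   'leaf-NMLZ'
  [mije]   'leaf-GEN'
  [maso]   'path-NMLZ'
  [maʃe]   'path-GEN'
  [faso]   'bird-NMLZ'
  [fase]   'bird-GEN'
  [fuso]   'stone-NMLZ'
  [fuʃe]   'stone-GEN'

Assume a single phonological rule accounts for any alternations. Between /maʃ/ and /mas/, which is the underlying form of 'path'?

'path' shows [s] ~ [ʃ] at the end of the stem ([maso] vs [maʃe]).
Compare 'bird', with invariant [s] in [faso] and [fase]: an analysis with underlying /s/ and a rule producing [ʃ] before the GEN suffix would wrongly predict alternation here too.
The alternation reflects depalatalization: palato-alveolar /ʃ/ becomes [s] when no front vowel follows. /ʃ/ is underlying.

/maʃ/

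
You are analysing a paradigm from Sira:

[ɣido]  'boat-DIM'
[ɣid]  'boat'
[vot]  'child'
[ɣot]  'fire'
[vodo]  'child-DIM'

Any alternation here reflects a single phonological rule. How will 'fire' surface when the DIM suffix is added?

[ɣodo]

The stem for 'child' ends in [d] in [vodo] but [t] in [vot].
But 'boat' keeps [d] in both environments ([ɣido], [ɣid]), so there is no rule changing /d/ to [t] in isolation.
The underlying segment must be /t/; voiceless stops become voiced between vowels, yielding [d] there.
The one attested form of 'fire', [ɣot], shows underlying /ɣot/. Applying the same rule between vowels gives [ɣodo].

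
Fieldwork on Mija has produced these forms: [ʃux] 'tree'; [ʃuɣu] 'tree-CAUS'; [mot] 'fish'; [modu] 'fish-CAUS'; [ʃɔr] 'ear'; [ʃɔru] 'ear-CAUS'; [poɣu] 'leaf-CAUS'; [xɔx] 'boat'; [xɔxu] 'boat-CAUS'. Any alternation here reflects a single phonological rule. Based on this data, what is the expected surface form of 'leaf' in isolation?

The stem for 'tree' ends in [x] in [ʃux] but [ɣ] in [ʃuɣu].
Compare 'boat', with invariant [x] in [xɔx] and [xɔxu]: an analysis with underlying /x/ and a rule producing [ɣ] before the CAUS suffix would wrongly predict alternation here too.
The alternation reflects word-final obstruent devoicing: voiced obstruents become voiceless word-finally. /ɣ/ is underlying.
The one attested form of 'leaf', [poɣu], shows underlying /poɣ/. Applying the same rule word-finally gives [pox].

[pox]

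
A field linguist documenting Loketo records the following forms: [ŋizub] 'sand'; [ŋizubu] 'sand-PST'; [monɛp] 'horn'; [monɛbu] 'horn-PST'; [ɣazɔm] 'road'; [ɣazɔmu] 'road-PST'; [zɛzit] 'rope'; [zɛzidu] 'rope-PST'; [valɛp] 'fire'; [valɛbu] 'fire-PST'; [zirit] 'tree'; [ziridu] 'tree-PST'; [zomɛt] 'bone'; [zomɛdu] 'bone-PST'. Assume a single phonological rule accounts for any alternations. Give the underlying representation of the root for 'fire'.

/valɛp/

In [valɛp] and [valɛbu] the final segment of 'fire' alternates: [p] ~ [b].
The stem 'sand' ([ŋizub], [ŋizubu]) shows [b] unchanged in both environments, so [b] cannot be basic with [p] derived in isolation.
The underlying segment must be /p/; voiceless stops become voiced between vowels, yielding [b] there.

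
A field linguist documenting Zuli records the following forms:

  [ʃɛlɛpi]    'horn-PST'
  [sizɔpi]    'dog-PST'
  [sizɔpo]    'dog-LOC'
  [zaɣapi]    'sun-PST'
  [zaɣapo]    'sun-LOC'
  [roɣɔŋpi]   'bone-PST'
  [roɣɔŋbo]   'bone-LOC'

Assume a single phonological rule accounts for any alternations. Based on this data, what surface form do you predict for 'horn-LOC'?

[ʃɛlɛpo]

The LOC morpheme has two allomorphs, [-bo] and [-po].
By contrast the PST suffix keeps its initial [p] throughout — that segment must be underlying.
So the underlying form is /-bo/, and voiced stops become voiceless after a vowel.
After 'horn', which ends in a vowel, the suffix surfaces as [-po], giving [ʃɛlɛpo].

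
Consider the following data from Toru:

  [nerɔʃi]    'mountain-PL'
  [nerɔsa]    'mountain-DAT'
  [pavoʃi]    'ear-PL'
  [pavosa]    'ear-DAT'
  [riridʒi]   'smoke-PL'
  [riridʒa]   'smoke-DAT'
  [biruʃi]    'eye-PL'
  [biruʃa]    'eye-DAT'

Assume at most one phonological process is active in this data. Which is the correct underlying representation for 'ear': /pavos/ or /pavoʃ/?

/pavos/

The root 'ear' surfaces as [pavoʃi] and [pavosa], with a stem-final [ʃ] ~ [s] alternation.
But 'eye' keeps [ʃ] in both environments ([biruʃi], [biruʃa]), so there is no rule changing /ʃ/ to [s] before the DAT suffix.
The underlying segment must be /s/; /s/ becomes palato-alveolar [ʃ] before a front vowel, yielding [ʃ] there.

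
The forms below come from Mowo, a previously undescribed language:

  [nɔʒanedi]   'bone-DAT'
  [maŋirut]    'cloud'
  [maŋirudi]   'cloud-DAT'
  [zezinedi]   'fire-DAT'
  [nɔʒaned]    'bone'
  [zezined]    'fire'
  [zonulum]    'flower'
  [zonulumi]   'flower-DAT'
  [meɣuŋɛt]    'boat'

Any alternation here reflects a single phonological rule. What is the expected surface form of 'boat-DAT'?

[meɣuŋɛdi]

'cloud' shows [t] ~ [d] at the end of the stem ([maŋirut] vs [maŋirudi]).
But 'fire' keeps [d] in both environments ([zezined], [zezinedi]), so there is no rule changing /d/ to [t] in isolation.
Therefore /t/ is basic and [d] is derived by intervocalic voicing (voiceless stops become voiced between vowels).
From [meɣuŋɛt] the stem 'boat' is /meɣuŋɛt/; between vowels this yields [meɣuŋɛdi].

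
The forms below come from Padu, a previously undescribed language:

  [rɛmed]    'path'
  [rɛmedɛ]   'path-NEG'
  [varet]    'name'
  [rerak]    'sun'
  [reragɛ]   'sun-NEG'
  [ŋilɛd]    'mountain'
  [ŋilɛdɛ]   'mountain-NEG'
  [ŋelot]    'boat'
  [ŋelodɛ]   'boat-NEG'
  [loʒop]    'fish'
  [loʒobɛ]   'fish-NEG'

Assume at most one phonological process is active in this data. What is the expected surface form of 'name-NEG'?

The stem for 'boat' ends in [t] in [ŋelot] but [d] in [ŋelodɛ].
The stem 'path' ([rɛmed], [rɛmedɛ]) shows [d] unchanged in both environments, so [d] cannot be basic with [t] derived in isolation.
Therefore /t/ is basic and [d] is derived by intervocalic voicing (voiceless stops become voiced between vowels).
The one attested form of 'name', [varet], shows underlying /varet/. Applying the same rule between vowels gives [varedɛ].

[varedɛ]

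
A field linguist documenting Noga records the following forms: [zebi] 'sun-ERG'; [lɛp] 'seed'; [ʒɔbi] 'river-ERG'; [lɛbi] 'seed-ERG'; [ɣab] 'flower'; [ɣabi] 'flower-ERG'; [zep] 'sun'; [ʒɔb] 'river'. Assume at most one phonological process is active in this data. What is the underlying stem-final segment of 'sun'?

/p/

The stem for 'sun' ends in [p] in [zep] but [b] in [zebi].
Compare 'flower', with invariant [b] in [ɣab] and [ɣabi]: an analysis with underlying /b/ and a rule producing [p] in isolation would wrongly predict alternation here too.
The alternation reflects intervocalic voicing: voiceless stops become voiced between vowels. /p/ is underlying.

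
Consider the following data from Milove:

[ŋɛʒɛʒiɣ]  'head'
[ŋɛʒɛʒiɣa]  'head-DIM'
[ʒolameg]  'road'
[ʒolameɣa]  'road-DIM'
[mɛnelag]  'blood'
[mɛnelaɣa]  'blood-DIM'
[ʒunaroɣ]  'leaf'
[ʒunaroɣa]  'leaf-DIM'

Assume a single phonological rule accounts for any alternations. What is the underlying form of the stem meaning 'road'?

/ʒolameg/

'road' shows [g] ~ [ɣ] at the end of the stem ([ʒolameg] vs [ʒolameɣa]).
If /ɣ/ were underlying and a rule turned it into [g] in isolation, 'head' would also alternate; but it has [ɣ] in both [ŋɛʒɛʒiɣ] and [ŋɛʒɛʒiɣa].
So /g/ is underlying, and a rule of intervocalic spirantization — voiced stops become fricatives between vowels — gives [ɣ].
So 'road' = /ʒolameg/.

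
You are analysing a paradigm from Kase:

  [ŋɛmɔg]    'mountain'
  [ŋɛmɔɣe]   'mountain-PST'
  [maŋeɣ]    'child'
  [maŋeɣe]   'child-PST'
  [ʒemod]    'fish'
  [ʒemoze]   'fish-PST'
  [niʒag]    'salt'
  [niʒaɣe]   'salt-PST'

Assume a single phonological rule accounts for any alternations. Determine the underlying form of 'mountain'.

The root 'mountain' surfaces as [ŋɛmɔg] and [ŋɛmɔɣe], with a stem-final [g] ~ [ɣ] alternation.
Compare 'child', with invariant [ɣ] in [maŋeɣ] and [maŋeɣe]: an analysis with underlying /ɣ/ and a rule producing [g] in isolation would wrongly predict alternation here too.
So /g/ is underlying, and a rule of intervocalic spirantization — voiced stops become fricatives between vowels — gives [ɣ].

/ŋɛmɔg/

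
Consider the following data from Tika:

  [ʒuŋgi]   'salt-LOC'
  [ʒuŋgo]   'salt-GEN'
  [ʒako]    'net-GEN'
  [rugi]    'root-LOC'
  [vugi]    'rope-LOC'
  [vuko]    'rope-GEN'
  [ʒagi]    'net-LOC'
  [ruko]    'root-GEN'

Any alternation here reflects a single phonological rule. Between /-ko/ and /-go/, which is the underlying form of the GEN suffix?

/-ko/

The GEN morpheme has two allomorphs, [-go] and [-ko].
By contrast the LOC suffix keeps its initial [g] throughout — that segment must be underlying.
So the underlying form is /-ko/, and voiceless stops become voiced after a nasal.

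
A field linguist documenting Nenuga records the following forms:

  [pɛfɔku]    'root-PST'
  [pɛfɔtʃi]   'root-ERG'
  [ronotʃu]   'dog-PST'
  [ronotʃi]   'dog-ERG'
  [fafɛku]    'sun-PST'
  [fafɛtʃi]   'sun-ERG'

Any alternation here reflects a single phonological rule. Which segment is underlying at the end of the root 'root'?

'root' shows [k] ~ [tʃ] at the end of the stem ([pɛfɔku] vs [pɛfɔtʃi]).
The stem 'dog' ([ronotʃu], [ronotʃi]) shows [tʃ] unchanged in both environments, so [tʃ] cannot be basic with [k] derived before the PST suffix.
The underlying segment must be /k/; /k/ becomes palato-alveolar [tʃ] before a front vowel, yielding [tʃ] there.

/k/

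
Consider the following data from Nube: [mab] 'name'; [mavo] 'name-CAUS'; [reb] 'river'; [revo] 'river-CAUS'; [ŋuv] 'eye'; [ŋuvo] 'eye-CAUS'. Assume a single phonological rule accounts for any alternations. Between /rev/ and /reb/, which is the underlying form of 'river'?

In [reb] and [revo] the final segment of 'river' alternates: [b] ~ [v].
But 'eye' keeps [v] in both environments ([ŋuv], [ŋuvo]), so there is no rule changing /v/ to [b] in isolation.
The underlying segment must be /b/; voiced stops become fricatives between vowels, yielding [v] there.

/reb/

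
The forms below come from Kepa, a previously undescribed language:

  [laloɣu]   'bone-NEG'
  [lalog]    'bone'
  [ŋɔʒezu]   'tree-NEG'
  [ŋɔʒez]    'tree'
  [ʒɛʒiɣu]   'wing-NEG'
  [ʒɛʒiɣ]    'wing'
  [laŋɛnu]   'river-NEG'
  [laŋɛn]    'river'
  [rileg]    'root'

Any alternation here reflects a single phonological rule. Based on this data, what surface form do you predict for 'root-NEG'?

The stem for 'bone' ends in [ɣ] in [laloɣu] but [g] in [lalog].
If /ɣ/ were underlying and a rule turned it into [g] in isolation, 'wing' would also alternate; but it has [ɣ] in both [ʒɛʒiɣu] and [ʒɛʒiɣ].
The alternation reflects intervocalic spirantization: voiced stops become fricatives between vowels. /g/ is underlying.
From [rileg] the stem 'root' is /rileg/; between vowels this yields [rileɣu].

[rileɣu]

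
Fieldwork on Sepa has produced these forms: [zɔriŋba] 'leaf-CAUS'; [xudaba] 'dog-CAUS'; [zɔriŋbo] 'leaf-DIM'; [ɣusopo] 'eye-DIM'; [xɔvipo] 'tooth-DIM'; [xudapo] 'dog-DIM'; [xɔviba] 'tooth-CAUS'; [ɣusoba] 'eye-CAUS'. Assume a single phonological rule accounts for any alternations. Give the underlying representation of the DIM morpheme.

The DIM morpheme has two allomorphs, [-bo] and [-po].
By contrast the CAUS suffix keeps its initial [b] throughout — that segment must be underlying.
So the underlying form is /-po/, and voiceless stops become voiced after a nasal.

/-po/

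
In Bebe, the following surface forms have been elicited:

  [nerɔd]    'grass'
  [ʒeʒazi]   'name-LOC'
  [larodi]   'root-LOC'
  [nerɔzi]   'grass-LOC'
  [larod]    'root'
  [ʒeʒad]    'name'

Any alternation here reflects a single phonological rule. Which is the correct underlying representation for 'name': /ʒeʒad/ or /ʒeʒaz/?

/ʒeʒaz/

'name' shows [d] ~ [z] at the end of the stem ([ʒeʒad] vs [ʒeʒazi]).
If /d/ were underlying and a rule turned it into [z] before the LOC suffix, 'root' would also alternate; but it has [d] in both [larod] and [larodi].
So /z/ is underlying, and a rule of word-final hardening — voiced fricatives become stops word-finally — gives [d].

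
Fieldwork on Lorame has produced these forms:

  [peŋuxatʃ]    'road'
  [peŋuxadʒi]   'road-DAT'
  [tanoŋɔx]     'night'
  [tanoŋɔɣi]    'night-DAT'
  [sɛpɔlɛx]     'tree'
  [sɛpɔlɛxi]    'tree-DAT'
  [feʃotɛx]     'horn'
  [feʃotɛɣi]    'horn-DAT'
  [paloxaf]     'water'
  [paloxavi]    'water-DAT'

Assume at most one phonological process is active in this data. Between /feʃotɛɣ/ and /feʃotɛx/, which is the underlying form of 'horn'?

'horn' shows [x] ~ [ɣ] at the end of the stem ([feʃotɛx] vs [feʃotɛɣi]).
If /x/ were underlying and a rule turned it into [ɣ] before the DAT suffix, 'tree' would also alternate; but it has [x] in both [sɛpɔlɛx] and [sɛpɔlɛxi].
So /ɣ/ is underlying, and a rule of word-final obstruent devoicing — voiced obstruents become voiceless word-finally — gives [x].

/feʃotɛɣ/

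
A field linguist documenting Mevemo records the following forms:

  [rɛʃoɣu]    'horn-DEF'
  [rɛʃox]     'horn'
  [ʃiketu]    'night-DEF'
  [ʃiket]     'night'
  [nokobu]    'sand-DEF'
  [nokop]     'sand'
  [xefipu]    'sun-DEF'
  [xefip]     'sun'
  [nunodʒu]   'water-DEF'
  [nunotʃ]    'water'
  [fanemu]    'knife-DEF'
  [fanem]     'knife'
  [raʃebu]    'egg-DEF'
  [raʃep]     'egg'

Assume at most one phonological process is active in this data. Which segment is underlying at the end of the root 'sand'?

The root 'sand' surfaces as [nokobu] and [nokop], with a stem-final [b] ~ [p] alternation.
If /p/ were underlying and a rule turned it into [b] before the DEF suffix, 'sun' would also alternate; but it has [p] in both [xefipu] and [xefip].
The underlying segment must be /b/; voiced obstruents become voiceless word-finally, yielding [p] there.

/b/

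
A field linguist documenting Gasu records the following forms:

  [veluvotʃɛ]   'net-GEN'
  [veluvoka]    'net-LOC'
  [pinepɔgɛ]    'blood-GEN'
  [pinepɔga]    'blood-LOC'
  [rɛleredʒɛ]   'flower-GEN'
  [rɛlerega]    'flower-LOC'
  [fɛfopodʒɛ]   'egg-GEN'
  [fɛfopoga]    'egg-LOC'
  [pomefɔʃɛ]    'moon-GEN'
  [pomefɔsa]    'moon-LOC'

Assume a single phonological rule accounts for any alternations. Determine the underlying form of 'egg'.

/fɛfopodʒ/

'egg' shows [dʒ] ~ [g] at the end of the stem ([fɛfopodʒɛ] vs [fɛfopoga]).
Compare 'blood', with invariant [g] in [pinepɔgɛ] and [pinepɔga]: an analysis with underlying /g/ and a rule producing [dʒ] before the GEN suffix would wrongly predict alternation here too.
So /dʒ/ is underlying, and a rule of depalatalization — palato-alveolar /tʃ/, /dʒ/ and /ʃ/ become [k], [g] and [s] when no front vowel follows — gives [g].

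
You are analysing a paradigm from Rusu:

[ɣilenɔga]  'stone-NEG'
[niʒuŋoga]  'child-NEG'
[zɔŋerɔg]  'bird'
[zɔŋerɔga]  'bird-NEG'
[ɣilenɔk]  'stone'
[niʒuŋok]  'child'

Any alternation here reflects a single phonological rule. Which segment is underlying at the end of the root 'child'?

/k/

'child' shows [k] ~ [g] at the end of the stem ([niʒuŋok] vs [niʒuŋoga]).
Compare 'bird', with invariant [g] in [zɔŋerɔg] and [zɔŋerɔga]: an analysis with underlying /g/ and a rule producing [k] in isolation would wrongly predict alternation here too.
The alternation reflects intervocalic voicing: voiceless stops become voiced between vowels. /k/ is underlying.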